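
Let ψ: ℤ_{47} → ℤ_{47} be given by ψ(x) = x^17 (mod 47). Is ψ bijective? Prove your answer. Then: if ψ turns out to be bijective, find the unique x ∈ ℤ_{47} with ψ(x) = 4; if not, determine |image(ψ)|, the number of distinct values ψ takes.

9

Since 47 is prime, the nonzero elements of ℤ_{47} form a cyclic group of order 46.
As gcd(17, 46) = 1, raising to the 17th power is a bijection on this group: if u^17 ≡ v^17 then (uv^{−1})^17 = 1, and the only element of order dividing gcd(17, 46) = 1 is 1, so u = v.
With ψ(0) = 0 this makes ψ injective on all of ℤ_{47}, hence bijective (finite equal-size domain and codomain). In particular ψ is bijective.
Since ψ is bijective, we find the preimage of 4. The inverse of x ↦ x^17 on (ℤ_{47})^× is x ↦ x^19, because 17·19 = 323 = 7·46 + 1 ≡ 1 (mod 46) and x^{46} = 1 for x ≠ 0 (Fermat). So ψ⁻¹(4) = 4^19 mod 47.
Repeated squaring mod 47: 4^1 ≡ 4, 4^2 ≡ 4² = 16, 4^4 ≡ 16² = 256 ≡ 21, 4^8 ≡ 21² = 441 ≡ 18, 4^16 ≡ 18² = 324 ≡ 42. Since 19 = 16 + 2 + 1, 4^19 ≡ 42·16·4: 42·16 = 672 ≡ 14, then 14·4 = 56 ≡ 9. So 4^19 ≡ 9 (mod 47).
Hence ψ⁻¹(4) = 9.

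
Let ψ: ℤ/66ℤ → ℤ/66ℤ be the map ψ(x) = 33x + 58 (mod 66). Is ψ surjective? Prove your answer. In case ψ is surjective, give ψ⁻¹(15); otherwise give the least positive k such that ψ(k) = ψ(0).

2

Since gcd(33, 66) = 33, we have 33x ≡ 0 (mod 33) for all x, so ψ(x) ≡ 25 (mod 33).
But 0 ≢ 25 (mod 33), so 0 ∈ ℤ/66ℤ has no preimage. Therefore ψ is not surjective.
Since ψ is not surjective, we find the least positive k with ψ(k) = ψ(0): this means 33k ≡ 0 (mod 66), i.e. 66 ∣ 33k. Since gcd(33, 66) = 33, dividing through by 33 this holds exactly when 2 ∣ k.
The smallest positive such k is 2.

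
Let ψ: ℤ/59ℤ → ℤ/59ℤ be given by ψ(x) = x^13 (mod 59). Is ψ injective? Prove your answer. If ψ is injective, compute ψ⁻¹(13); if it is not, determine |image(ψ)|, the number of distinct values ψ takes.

Since 59 is prime, the nonzero elements of ℤ/59ℤ form a cyclic group of order 58.
As gcd(13, 58) = 1, raising to the 13th power is a bijection on this group: if x_1^13 ≡ x_2^13 then (x_1x_2^{−1})^13 = 1, and the only element of order dividing gcd(13, 58) = 1 is 1, so x_1 = x_2.
With ψ(0) = 0 this makes ψ injective on all of ℤ/59ℤ, hence bijective (finite equal-size domain and codomain). In particular ψ is injective.
Since ψ is injective, we find the preimage of 13. The inverse of x ↦ x^13 on (ℤ/59ℤ)^× is x ↦ x^9, because 13·9 = 117 = 2·58 + 1 ≡ 1 (mod 58) and x^{58} = 1 for x ≠ 0 (Fermat). So ψ⁻¹(13) = 13^9 mod 59.
Repeated squaring mod 59: 13^1 ≡ 13, 13^2 ≡ 13² = 169 ≡ 51, 13^4 ≡ 51² = 2601 ≡ 5, 13^8 ≡ 5² = 25. Since 9 = 8 + 1, 13^9 ≡ 25·13: 25·13 = 325 ≡ 30. So 13^9 ≡ 30 (mod 59).
Hence ψ⁻¹(13) = 30.

30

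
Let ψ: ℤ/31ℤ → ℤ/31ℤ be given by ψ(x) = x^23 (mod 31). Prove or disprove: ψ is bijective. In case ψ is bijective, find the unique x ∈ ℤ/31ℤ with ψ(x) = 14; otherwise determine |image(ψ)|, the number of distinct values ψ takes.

Since 31 is prime, the nonzero elements of ℤ/31ℤ form a cyclic group of order 30.
As gcd(23, 30) = 1, raising to the 23rd power is a bijection on this group: if s^23 ≡ t^23 then (st^{−1})^23 = 1, and the only element of order dividing gcd(23, 30) = 1 is 1, so s = t.
With ψ(0) = 0 this makes ψ injective on all of ℤ/31ℤ, hence bijective (finite equal-size domain and codomain). In particular ψ is bijective.
Since ψ is bijective, we find the preimage of 14. The inverse of x ↦ x^23 on (ℤ/31ℤ)^× is x ↦ x^17, because 23·17 = 391 = 13·30 + 1 ≡ 1 (mod 30) and x^{30} = 1 for x ≠ 0 (Fermat). So ψ⁻¹(14) = 14^17 mod 31.
Repeated squaring mod 31: 14^1 ≡ 14, 14^2 ≡ 14² = 196 ≡ 10, 14^4 ≡ 10² = 100 ≡ 7, 14^8 ≡ 7² = 49 ≡ 18, 14^16 ≡ 18² = 324 ≡ 14. Since 17 = 16 + 1, 14^17 ≡ 14·14: 14·14 = 196 ≡ 10. So 14^17 ≡ 10 (mod 31).
Hence ψ⁻¹(14) = 10.

10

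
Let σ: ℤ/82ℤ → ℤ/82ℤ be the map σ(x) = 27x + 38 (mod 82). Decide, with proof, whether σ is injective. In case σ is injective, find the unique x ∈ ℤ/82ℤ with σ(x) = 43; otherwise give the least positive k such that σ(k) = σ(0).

Recall that σ is injective if σ(x_1) = σ(x_2) implies x_1 = x_2.
If σ(x_1) = σ(x_2), then 27x_1 ≡ 27x_2 (mod 82). Because gcd(27, 82) = 1, we may cancel 27 to get x_1 ≡ x_2 (mod 82).
So σ is injective.
We now compute 27⁻¹ mod 82 explicitly. Euclid's algorithm: 82 = 3·27 + 1; back-substituting gives 1 = 79·27 − 26·82, so 27⁻¹ ≡ 79 (mod 82).
Since σ is injective, we compute σ⁻¹(43): solve 27x + 38 ≡ 43 (mod 82), i.e. 27x ≡ 5 (mod 82).
Multiplying by 27⁻¹ = 79 gives x ≡ 79·5 = 395 = 4·82 + 67 ≡ 67 (mod 82).
Check: σ(67) = 27·67 + 38 = 1847 = 22·82 + 43 ≡ 43 (mod 82).

67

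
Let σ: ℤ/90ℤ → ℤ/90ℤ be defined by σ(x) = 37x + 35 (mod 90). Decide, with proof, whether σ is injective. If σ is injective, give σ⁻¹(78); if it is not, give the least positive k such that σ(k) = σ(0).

Recall that σ is injective when σ(x_1) = σ(x_2) forces x_1 = x_2.
Suppose σ(x_1) = σ(x_2) in ℤ/90ℤ. Then 37x_1 + 35 ≡ 37x_2 + 35 (mod 90), so 37(x_1 − x_2) ≡ 0 (mod 90).
Since gcd(37, 90) = 1, 37 is invertible modulo 90, so x_1 − x_2 ≡ 0 (mod 90), i.e. x_1 = x_2.
Hence σ is injective.
We now compute 37⁻¹ mod 90 explicitly. Euclid's algorithm: 90 = 2·37 + 16, 37 = 2·16 + 5, 16 = 3·5 + 1; back-substituting gives 1 = 73·37 − 30·90, so 37⁻¹ ≡ 73 (mod 90).
Since σ is injective, we find σ⁻¹(78): we need 37x ≡ 78 − 35 ≡ 43 (mod 90). Using 37⁻¹ = 73: x ≡ 73·43 = 3139 = 34·90 + 79, so x = 79.
Check: σ(79) = 37·79 + 35 = 2958 = 32·90 + 78 ≡ 78 (mod 90).

79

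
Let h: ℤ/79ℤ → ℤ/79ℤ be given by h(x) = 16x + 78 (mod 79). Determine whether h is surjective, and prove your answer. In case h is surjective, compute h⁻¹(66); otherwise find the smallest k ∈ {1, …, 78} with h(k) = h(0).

19

Since gcd(16, 79) = 1, 16 is invertible modulo 79. Euclid's algorithm: 79 = 4·16 + 15, 16 = 1·15 + 1; back-substituting gives 1 = 5·16 − 1·79, so 16⁻¹ ≡ 5 (mod 79).
For any y ∈ ℤ/79ℤ, x = 5(y − 78) mod 79 satisfies h(x) = 16·5(y − 78) + 78 ≡ y (since 16·5 ≡ 1 mod 79). So every y has a preimage.
So h is surjective.
Since h is surjective, we compute h⁻¹(66): solve 16x + 78 ≡ 66 (mod 79), i.e. 16x ≡ 67 (mod 79).
Multiplying by 16⁻¹ = 5 gives x ≡ 5·67 = 335 = 4·79 + 19 ≡ 19 (mod 79).
Check: h(19) = 16·19 + 78 = 382 = 4·79 + 66 ≡ 66 (mod 79).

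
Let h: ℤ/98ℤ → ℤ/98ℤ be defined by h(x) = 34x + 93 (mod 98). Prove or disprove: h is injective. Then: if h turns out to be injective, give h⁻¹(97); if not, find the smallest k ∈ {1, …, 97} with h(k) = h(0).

By definition, h is injective when h(a) = h(b) forces a = b.
We have gcd(34, 98) = 2 > 1. Taking a = 0 and b = 49: h(0) = 93 and h(49) = 34·49 + 93 = 1759 ≡ 93 (mod 98).
So h(0) = h(49) while 0 ≠ 49, so h is not injective.
Since h is not injective, we find the least positive k with h(k) = h(0): this means 34k ≡ 0 (mod 98), i.e. 98 ∣ 34k. Since gcd(34, 98) = 2, dividing through by 2 this holds exactly when 49 ∣ 17k, and as gcd(17, 49) = 1, exactly when 49 ∣ k.
The smallest positive such k is 49.

49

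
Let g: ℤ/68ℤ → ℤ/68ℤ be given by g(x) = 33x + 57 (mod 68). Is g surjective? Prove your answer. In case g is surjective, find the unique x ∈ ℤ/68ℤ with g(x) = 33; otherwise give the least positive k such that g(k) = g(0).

Recall: surjectivity means every element of the codomain has a preimage under g.
Since gcd(33, 68) = 1, 33 is invertible modulo 68. Euclid's algorithm: 68 = 2·33 + 2, 33 = 16·2 + 1; back-substituting gives 1 = 33·33 − 16·68, so 33⁻¹ ≡ 33 (mod 68).
Then y ↦ 33(y − 57) is a two-sided inverse to g, so every y ∈ ℤ/68ℤ has a preimage.
Hence g is surjective.
Since g is surjective, we find g⁻¹(33): we need 33x ≡ 33 − 57 ≡ 44 (mod 68). Using 33⁻¹ = 33: x ≡ 33·44 = 1452 = 21·68 + 24, so x = 24.
Check: g(24) = 33·24 + 57 = 849 = 12·68 + 33 ≡ 33 (mod 68).

24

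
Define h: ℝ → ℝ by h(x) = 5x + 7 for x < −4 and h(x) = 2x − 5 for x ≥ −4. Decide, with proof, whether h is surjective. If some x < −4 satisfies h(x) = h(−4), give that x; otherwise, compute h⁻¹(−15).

-22/5

Both pieces are strictly increasing (slopes 5 and 2), so each is injective on its own interval.
The left piece maps (−∞, −4) onto (−∞, −13); the right piece maps [−4, ∞) onto [−13, ∞).
These images together cover ℝ, so h is surjective.
Because the two images are disjoint, no x < −4 has h(x) = h(−4), so we compute h⁻¹(−15): −15 lies in (−∞, −13), so solve 5x + 7 = −15: x = (−15 − 7)/5 = −22/5.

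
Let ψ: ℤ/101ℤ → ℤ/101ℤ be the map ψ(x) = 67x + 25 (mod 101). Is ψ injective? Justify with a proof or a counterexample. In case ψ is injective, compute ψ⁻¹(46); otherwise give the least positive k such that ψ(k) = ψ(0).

If ψ(a) = ψ(b), then 67a ≡ 67b (mod 101). Because gcd(67, 101) = 1, we may cancel 67 to get a ≡ b (mod 101).
Thus ψ is injective.
We now compute 67⁻¹ mod 101 explicitly. Euclid's algorithm: 101 = 1·67 + 34, 67 = 1·34 + 33, 34 = 1·33 + 1; back-substituting gives 1 = 98·67 − 65·101, so 67⁻¹ ≡ 98 (mod 101).
Since ψ is injective, we find ψ⁻¹(46): we need 67x ≡ 46 − 25 ≡ 21 (mod 101). Using 67⁻¹ = 98: x ≡ 98·21 = 2058 = 20·101 + 38, so x = 38.
Check: ψ(38) = 67·38 + 25 = 2571 = 25·101 + 46 ≡ 46 (mod 101).

38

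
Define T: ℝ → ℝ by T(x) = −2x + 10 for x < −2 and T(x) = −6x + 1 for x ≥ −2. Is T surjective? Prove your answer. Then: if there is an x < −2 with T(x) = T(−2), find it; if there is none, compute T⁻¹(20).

-5

Both pieces are strictly decreasing (slopes −2 and −6), so each is injective on its own interval.
The left piece maps (−∞, −2) onto (14, ∞); the right piece maps [−2, ∞) onto (−∞, 13].
The union (14, ∞) ∪ (−∞, 13] omits the interval between 14 and 13; in particular 14 has no preimage. So T is not surjective.
Because the two images are disjoint, no x < −2 has T(x) = T(−2), so we compute T⁻¹(20): 20 lies in (14, ∞), so solve −2x + 10 = 20: x = (20 − 10)/(−2) = −5.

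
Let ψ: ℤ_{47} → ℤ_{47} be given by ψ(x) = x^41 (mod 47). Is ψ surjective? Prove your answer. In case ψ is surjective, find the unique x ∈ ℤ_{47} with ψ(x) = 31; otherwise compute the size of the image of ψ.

33

Since 47 is prime, the nonzero elements of ℤ_{47} form a cyclic group of order 46.
As gcd(41, 46) = 1, raising to the 41st power is a bijection on this group: if u^41 ≡ v^41 then (uv^{−1})^41 = 1, and the only element of order dividing gcd(41, 46) = 1 is 1, so u = v.
With ψ(0) = 0 this makes ψ injective on all of ℤ_{47}, hence bijective (finite equal-size domain and codomain). In particular ψ is surjective.
Since ψ is surjective, we find the preimage of 31. The inverse of x ↦ x^41 on (ℤ_{47})^× is x ↦ x^9, because 41·9 = 369 = 8·46 + 1 ≡ 1 (mod 46) and x^{46} = 1 for x ≠ 0 (Fermat). So ψ⁻¹(31) = 31^9 mod 47.
Repeated squaring mod 47: 31^1 ≡ 31, 31^2 ≡ 31² = 961 ≡ 21, 31^4 ≡ 21² = 441 ≡ 18, 31^8 ≡ 18² = 324 ≡ 42. Since 9 = 8 + 1, 31^9 ≡ 42·31: 42·31 = 1302 ≡ 33. So 31^9 ≡ 33 (mod 47).
Hence ψ⁻¹(31) = 33.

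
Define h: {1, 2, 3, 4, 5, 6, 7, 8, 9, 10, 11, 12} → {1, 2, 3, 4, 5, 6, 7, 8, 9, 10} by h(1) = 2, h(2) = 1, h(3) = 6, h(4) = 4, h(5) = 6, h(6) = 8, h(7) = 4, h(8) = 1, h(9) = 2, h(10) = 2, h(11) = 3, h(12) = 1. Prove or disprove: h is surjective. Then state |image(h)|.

No element maps to 5, so h is not surjective.
The image of h is {1, 2, 3, 4, 6, 8}, which has 6 elements.

6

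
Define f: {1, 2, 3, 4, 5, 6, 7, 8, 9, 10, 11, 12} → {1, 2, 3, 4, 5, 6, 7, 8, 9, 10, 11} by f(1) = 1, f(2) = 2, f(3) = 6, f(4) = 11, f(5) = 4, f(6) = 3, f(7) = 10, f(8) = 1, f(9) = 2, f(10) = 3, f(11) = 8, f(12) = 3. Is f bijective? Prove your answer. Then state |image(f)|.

f(1) = 1 = f(8) with 1 ≠ 8, so f is not injective, hence not bijective.
The image of f is {1, 2, 3, 4, 6, 8, 10, 11}, which has 8 elements.

8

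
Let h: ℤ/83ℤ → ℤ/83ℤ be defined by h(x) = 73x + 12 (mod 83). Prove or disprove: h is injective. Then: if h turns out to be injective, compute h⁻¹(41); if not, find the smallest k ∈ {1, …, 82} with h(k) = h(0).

By definition, h is injective when h(x_1) = h(x_2) forces x_1 = x_2.
If h(x_1) = h(x_2), then 73x_1 ≡ 73x_2 (mod 83). Because gcd(73, 83) = 1, we may cancel 73 to get x_1 ≡ x_2 (mod 83).
Therefore h is injective.
We now compute 73⁻¹ mod 83 explicitly. Euclid's algorithm: 83 = 1·73 + 10, 73 = 7·10 + 3, 10 = 3·3 + 1; back-substituting gives 1 = 58·73 − 51·83, so 73⁻¹ ≡ 58 (mod 83).
Since h is injective, we compute h⁻¹(41): solve 73x + 12 ≡ 41 (mod 83), i.e. 73x ≡ 29 (mod 83).
Multiplying by 73⁻¹ = 58 gives x ≡ 58·29 = 1682 = 20·83 + 22 ≡ 22 (mod 83).
Check: h(22) = 73·22 + 12 = 1618 = 19·83 + 41 ≡ 41 (mod 83).

22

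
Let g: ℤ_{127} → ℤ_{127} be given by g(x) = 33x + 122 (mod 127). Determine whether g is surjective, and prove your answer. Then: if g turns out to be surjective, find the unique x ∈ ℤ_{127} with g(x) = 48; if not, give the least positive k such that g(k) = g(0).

Recall that g is surjective if every y in the codomain equals g(x) for some x in the domain.
Since gcd(33, 127) = 1, 33 is invertible modulo 127. Euclid's algorithm: 127 = 3·33 + 28, 33 = 1·28 + 5, 28 = 5·5 + 3, 5 = 1·3 + 2, 3 = 1·2 + 1; back-substituting gives 1 = 77·33 − 20·127, so 33⁻¹ ≡ 77 (mod 127).
For any y ∈ ℤ_{127}, x = 77(y − 122) mod 127 satisfies g(x) = 33·77(y − 122) + 122 ≡ y (since 33·77 ≡ 1 mod 127). So every y has a preimage.
Therefore g is surjective.
Since g is surjective, we compute g⁻¹(48): solve 33x + 122 ≡ 48 (mod 127), i.e. 33x ≡ 53 (mod 127).
Multiplying by 33⁻¹ = 77 gives x ≡ 77·53 = 4081 = 32·127 + 17 ≡ 17 (mod 127).
Check: g(17) = 33·17 + 122 = 683 = 5·127 + 48 ≡ 48 (mod 127).

17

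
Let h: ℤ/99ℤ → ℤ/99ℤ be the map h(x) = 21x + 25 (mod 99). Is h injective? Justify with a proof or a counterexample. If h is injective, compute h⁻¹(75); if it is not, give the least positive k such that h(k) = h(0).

By definition, injectivity means: for all x_1, x_2 in the domain, h(x_1) = h(x_2) implies x_1 = x_2.
We have gcd(21, 99) = 3 > 1. Taking x_1 = 0 and x_2 = 33: h(0) = 25 and h(33) = 21·33 + 25 = 718 ≡ 25 (mod 99).
So h(0) = h(33) while 0 ≠ 33, therefore h is not injective.
Since h is not injective, we find the least positive k with h(k) = h(0): this means 21k ≡ 0 (mod 99), i.e. 99 ∣ 21k. Since gcd(21, 99) = 3, dividing through by 3 this holds exactly when 33 ∣ 7k, and as gcd(7, 33) = 1, exactly when 33 ∣ k.
The smallest positive such k is 33.

33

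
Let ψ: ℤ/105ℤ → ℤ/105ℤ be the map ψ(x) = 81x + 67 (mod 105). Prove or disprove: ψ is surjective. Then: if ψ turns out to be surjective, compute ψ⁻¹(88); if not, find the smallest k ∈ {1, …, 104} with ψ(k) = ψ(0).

Since gcd(81, 105) = 3, we have 81x ≡ 0 (mod 3) for all x, so ψ(x) ≡ 1 (mod 3).
But 0 ≢ 1 (mod 3), so 0 ∈ ℤ/105ℤ has no preimage. Hence ψ is not surjective.
Since ψ is not surjective, we find the least positive k with ψ(k) = ψ(0): this means 81k ≡ 0 (mod 105), i.e. 105 ∣ 81k. Since gcd(81, 105) = 3, dividing through by 3 this holds exactly when 35 ∣ 27k, and as gcd(27, 35) = 1, exactly when 35 ∣ k.
The smallest positive such k is 35.

35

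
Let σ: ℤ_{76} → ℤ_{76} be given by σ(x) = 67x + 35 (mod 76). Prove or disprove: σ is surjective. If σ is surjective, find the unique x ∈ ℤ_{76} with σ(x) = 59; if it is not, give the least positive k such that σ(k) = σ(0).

Recall: σ is surjective if every y in the codomain equals σ(x) for some x in the domain.
Since gcd(67, 76) = 1, 67 is invertible modulo 76. Euclid's algorithm: 76 = 1·67 + 9, 67 = 7·9 + 4, 9 = 2·4 + 1; back-substituting gives 1 = 59·67 − 52·76, so 67⁻¹ ≡ 59 (mod 76).
For any y ∈ ℤ_{76}, x = 59(y − 35) mod 76 satisfies σ(x) = 67·59(y − 35) + 35 ≡ y (since 67·59 ≡ 1 mod 76). So every y has a preimage.
Therefore σ is surjective.
Since σ is surjective, we compute σ⁻¹(59): solve 67x + 35 ≡ 59 (mod 76), i.e. 67x ≡ 24 (mod 76).
Multiplying by 67⁻¹ = 59 gives x ≡ 59·24 = 1416 = 18·76 + 48 ≡ 48 (mod 76).
Check: σ(48) = 67·48 + 35 = 3251 = 42·76 + 59 ≡ 59 (mod 76).

48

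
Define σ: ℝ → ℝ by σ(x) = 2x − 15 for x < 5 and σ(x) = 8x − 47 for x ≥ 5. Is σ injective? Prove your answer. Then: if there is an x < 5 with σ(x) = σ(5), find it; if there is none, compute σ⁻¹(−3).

Both pieces are strictly increasing (slopes 2 and 8), so each is injective on its own interval.
The left piece maps (−∞, 5) onto (−∞, −5); the right piece maps [5, ∞) onto [−7, ∞).
These images overlap. In particular σ(5) = −7 (right piece), and solving 2x − 15 = −7 on the left piece gives x = 4 < 5.
So σ(4) = σ(5) with 4 ≠ 5, and σ is not injective. This x = 4 is the requested value below 5.

4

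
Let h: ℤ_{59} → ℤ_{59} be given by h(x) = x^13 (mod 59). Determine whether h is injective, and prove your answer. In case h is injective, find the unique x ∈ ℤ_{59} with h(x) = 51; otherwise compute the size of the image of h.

Since 59 is prime, the nonzero elements of ℤ_{59} form a cyclic group of order 58.
As gcd(13, 58) = 1, raising to the 13th power is a bijection on this group: if u^13 ≡ v^13 then (uv^{−1})^13 = 1, and the only element of order dividing gcd(13, 58) = 1 is 1, so u = v.
With h(0) = 0 this makes h injective on all of ℤ_{59}, hence bijective (finite equal-size domain and codomain). In particular h is injective.
Since h is injective, we find the preimage of 51. The inverse of x ↦ x^13 on (ℤ_{59})^× is x ↦ x^9, because 13·9 = 117 = 2·58 + 1 ≡ 1 (mod 58) and x^{58} = 1 for x ≠ 0 (Fermat). So h⁻¹(51) = 51^9 mod 59.
Repeated squaring mod 59: 51^1 ≡ 51, 51^2 ≡ 51² = 2601 ≡ 5, 51^4 ≡ 5² = 25, 51^8 ≡ 25² = 625 ≡ 35. Since 9 = 8 + 1, 51^9 ≡ 35·51: 35·51 = 1785 ≡ 15. So 51^9 ≡ 15 (mod 59).
Hence h⁻¹(51) = 15.

15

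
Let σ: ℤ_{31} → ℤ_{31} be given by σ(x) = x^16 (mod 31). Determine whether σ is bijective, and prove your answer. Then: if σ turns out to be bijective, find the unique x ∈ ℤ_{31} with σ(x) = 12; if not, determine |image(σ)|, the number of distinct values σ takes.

σ(15): Repeated squaring mod 31: 15^1 ≡ 15, 15^2 ≡ 15² = 225 ≡ 8, 15^4 ≡ 8² = 64 ≡ 2, 15^8 ≡ 2² = 4, 15^16 ≡ 4² = 16. So 15^16 ≡ 16 (mod 31).
σ(16): Repeated squaring mod 31: 16^1 ≡ 16, 16^2 ≡ 16² = 256 ≡ 8, 16^4 ≡ 8² = 64 ≡ 2, 16^8 ≡ 2² = 4, 16^16 ≡ 4² = 16. So 16^16 ≡ 16 (mod 31).
So σ(15) = σ(16) = 16 while 15 ≠ 16, hence σ is not injective, hence not bijective.
Since σ is not bijective, we determine |image(σ)|. Computing x^16 mod 31 for each x (by repeated squaring, reducing mod 31 at every step), the values σ(0), σ(1), …, σ(30) are: 0, 1, 2, 28, 4, 5, 25, 7, 8, 9, 10, 20, 19, 18, 14, 16, 16, 14, 18, 19, 20, 10, 9, 8, 7, 25, 5, 4, 28, 2, 1.
The distinct values are {0, 1, 2, 4, 5, 7, 8, 9, 10, 14, 16, 18, 19, 20, 25, 28}; there are 16 of them.

16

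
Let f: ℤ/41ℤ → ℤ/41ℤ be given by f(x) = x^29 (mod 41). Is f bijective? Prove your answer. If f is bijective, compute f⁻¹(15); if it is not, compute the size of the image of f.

Since 41 is prime, the nonzero elements of ℤ/41ℤ form a cyclic group of order 40.
As gcd(29, 40) = 1, raising to the 29th power is a bijection on this group: if x_1^29 ≡ x_2^29 then (x_1x_2^{−1})^29 = 1, and the only element of order dividing gcd(29, 40) = 1 is 1, so x_1 = x_2.
With f(0) = 0 this makes f injective on all of ℤ/41ℤ, hence bijective (finite equal-size domain and codomain). In particular f is bijective.
Since f is bijective, we find the preimage of 15. The inverse of x ↦ x^29 on (ℤ/41ℤ)^× is x ↦ x^29, because 29·29 = 841 = 21·40 + 1 ≡ 1 (mod 40) and x^{40} = 1 for x ≠ 0 (Fermat). So f⁻¹(15) = 15^29 mod 41.
Repeated squaring mod 41: 15^1 ≡ 15, 15^2 ≡ 15² = 225 ≡ 20, 15^4 ≡ 20² = 400 ≡ 31, 15^8 ≡ 31² = 961 ≡ 18, 15^16 ≡ 18² = 324 ≡ 37. Since 29 = 16 + 8 + 4 + 1, 15^29 ≡ 37·18·31·15: 37·18 = 666 ≡ 10, then 10·31 = 310 ≡ 23, then 23·15 = 345 ≡ 17. So 15^29 ≡ 17 (mod 41).
Hence f⁻¹(15) = 17.

17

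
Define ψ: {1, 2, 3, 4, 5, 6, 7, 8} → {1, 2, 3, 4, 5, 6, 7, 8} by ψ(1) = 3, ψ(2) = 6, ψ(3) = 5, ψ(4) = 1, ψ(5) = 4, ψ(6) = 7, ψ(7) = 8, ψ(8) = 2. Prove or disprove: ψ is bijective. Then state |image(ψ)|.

The values 3, 6, 5, 1, 4, 7, 8, 2 are a permutation of {1, 2, 3, 4, 5, 6, 7, 8}: each element appears exactly once.
So ψ is injective and surjective, hence bijective.
The image of ψ is {1, 2, 3, 4, 5, 6, 7, 8}, which has 8 elements.

8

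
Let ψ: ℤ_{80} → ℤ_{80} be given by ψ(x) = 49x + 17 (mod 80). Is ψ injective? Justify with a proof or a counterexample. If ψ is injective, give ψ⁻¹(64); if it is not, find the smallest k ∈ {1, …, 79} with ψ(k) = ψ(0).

Recall: ψ is injective when ψ(u) = ψ(v) forces u = v.
Suppose ψ(u) = ψ(v) in ℤ_{80}. Then 49u + 17 ≡ 49v + 17 (mod 80), so 49(u − v) ≡ 0 (mod 80).
Since gcd(49, 80) = 1, 49 is invertible modulo 80, therefore u − v ≡ 0 (mod 80), i.e. u = v.
Thus ψ is injective.
We now compute 49⁻¹ mod 80 explicitly. Euclid's algorithm: 80 = 1·49 + 31, 49 = 1·31 + 18, 31 = 1·18 + 13, 18 = 1·13 + 5, 13 = 2·5 + 3, 5 = 1·3 + 2, 3 = 1·2 + 1; back-substituting gives 1 = 49·49 − 30·80, so 49⁻¹ ≡ 49 (mod 80).
Since ψ is injective, we find ψ⁻¹(64): we need 49x ≡ 64 − 17 ≡ 47 (mod 80). Using 49⁻¹ = 49: x ≡ 49·47 = 2303 = 28·80 + 63, so x = 63.
Check: ψ(63) = 49·63 + 17 = 3104 = 38·80 + 64 ≡ 64 (mod 80).

63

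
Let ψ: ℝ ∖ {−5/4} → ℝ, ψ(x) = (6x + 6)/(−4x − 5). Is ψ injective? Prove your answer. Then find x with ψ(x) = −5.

Suppose ψ(s) = ψ(t). Cross-multiplying: (6s + 6)(−4t − 5) = (6t + 6)(−4s − 5).
Expanding both sides and cancelling the symmetric terms leaves −6·(s − t) = 0. Since −6 ≠ 0, s = t. Hence ψ is injective.
Solving ψ(x) = −5: cross-multiplying gives 6x + 6 = −5(−4x − 5), which rearranges to −14x = 19, so x = −19/14.

-19/14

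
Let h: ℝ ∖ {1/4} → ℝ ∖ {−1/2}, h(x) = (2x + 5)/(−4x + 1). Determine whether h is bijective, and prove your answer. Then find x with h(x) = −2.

7/6

Suppose h(x_1) = h(x_2). Cross-multiplying: (2x_1 + 5)(−4x_2 + 1) = (2x_2 + 5)(−4x_1 + 1).
Expanding both sides and cancelling the symmetric terms leaves 22·(x_1 − x_2) = 0. Since 22 ≠ 0, x_1 = x_2. Hence h is injective.
For any y ≠ −1/2, solving y(−4x + 1) = 2x + 5 for x gives a well-defined x ≠ 1/4. So h is surjective.
So h is bijective.
Solving h(x) = −2: cross-multiplying gives 2x + 5 = −2(−4x + 1), which rearranges to −6x = −7, so x = 7/6.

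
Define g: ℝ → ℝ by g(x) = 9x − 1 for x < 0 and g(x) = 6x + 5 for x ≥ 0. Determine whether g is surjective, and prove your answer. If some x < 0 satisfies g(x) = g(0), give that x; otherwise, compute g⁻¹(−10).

-1

Both pieces are strictly increasing (slopes 9 and 6), so each is injective on its own interval.
The left piece maps (−∞, 0) onto (−∞, −1); the right piece maps [0, ∞) onto [5, ∞).
The union (−∞, −1) ∪ [5, ∞) omits the interval between −1 and 5; in particular −1 has no preimage. So g is not surjective.
Because the two images are disjoint, no x < 0 has g(x) = g(0), so we compute g⁻¹(−10): −10 lies in (−∞, −1), so solve 9x − 1 = −10: x = (−10 + 1)/9 = −1.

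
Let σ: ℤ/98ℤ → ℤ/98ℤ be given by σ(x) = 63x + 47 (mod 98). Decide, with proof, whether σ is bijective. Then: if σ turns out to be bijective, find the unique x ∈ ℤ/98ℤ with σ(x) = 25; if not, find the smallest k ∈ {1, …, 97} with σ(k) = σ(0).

Recall that injectivity means: for all x_1, x_2 in the domain, σ(x_1) = σ(x_2) implies x_1 = x_2.
We have gcd(63, 98) = 7 > 1. Taking x_1 = 0 and x_2 = 14: σ(0) = 47 and σ(14) = 63·14 + 47 = 929 ≡ 47 (mod 98).
So σ(0) = σ(14) while 0 ≠ 14, therefore σ is not injective, hence not bijective.
Since σ is not bijective, we find the least positive k with σ(k) = σ(0): this means 63k ≡ 0 (mod 98), i.e. 98 ∣ 63k. Since gcd(63, 98) = 7, dividing through by 7 this holds exactly when 14 ∣ 9k, and as gcd(9, 14) = 1, exactly when 14 ∣ k.
The smallest positive such k is 14.

14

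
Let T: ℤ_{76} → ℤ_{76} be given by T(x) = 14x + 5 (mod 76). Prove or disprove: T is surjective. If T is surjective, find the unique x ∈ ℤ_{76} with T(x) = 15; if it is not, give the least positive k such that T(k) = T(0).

38

Since gcd(14, 76) = 2, we have 14x ≡ 0 (mod 2) for all x, so T(x) ≡ 1 (mod 2).
But 0 ≢ 1 (mod 2), so 0 ∈ ℤ_{76} has no preimage. Hence T is not surjective.
Since T is not surjective, we find the least positive k with T(k) = T(0): this means 14k ≡ 0 (mod 76), i.e. 76 ∣ 14k. Since gcd(14, 76) = 2, dividing through by 2 this holds exactly when 38 ∣ 7k, and as gcd(7, 38) = 1, exactly when 38 ∣ k.
The smallest positive such k is 38.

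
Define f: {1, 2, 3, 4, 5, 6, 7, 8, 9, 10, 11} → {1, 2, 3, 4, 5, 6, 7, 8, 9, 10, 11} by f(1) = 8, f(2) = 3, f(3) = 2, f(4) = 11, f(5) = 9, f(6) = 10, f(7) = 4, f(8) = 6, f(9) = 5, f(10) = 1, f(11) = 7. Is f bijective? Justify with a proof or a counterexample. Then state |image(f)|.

11

The values 8, 3, 2, 11, 9, 10, 4, 6, 5, 1, 7 are a permutation of {1, 2, 3, 4, 5, 6, 7, 8, 9, 10, 11}: each element appears exactly once.
So f is injective and surjective, hence bijective.
The image of f is {1, 2, 3, 4, 5, 6, 7, 8, 9, 10, 11}, which has 11 elements.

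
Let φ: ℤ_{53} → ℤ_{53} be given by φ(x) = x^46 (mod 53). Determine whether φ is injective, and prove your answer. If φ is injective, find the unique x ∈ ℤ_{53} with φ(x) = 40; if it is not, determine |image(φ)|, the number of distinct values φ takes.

27

φ(26): Repeated squaring mod 53: 26^1 ≡ 26, 26^2 ≡ 26² = 676 ≡ 40, 26^4 ≡ 40² = 1600 ≡ 10, 26^8 ≡ 10² = 100 ≡ 47, 26^16 ≡ 47² = 2209 ≡ 36, 26^32 ≡ 36² = 1296 ≡ 24. Since 46 = 32 + 8 + 4 + 2, 26^46 ≡ 24·47·10·40: 24·47 = 1128 ≡ 15, then 15·10 = 150 ≡ 44, then 44·40 = 1760 ≡ 11. So 26^46 ≡ 11 (mod 53).
φ(27): Repeated squaring mod 53: 27^1 ≡ 27, 27^2 ≡ 27² = 729 ≡ 40, 27^4 ≡ 40² = 1600 ≡ 10, 27^8 ≡ 10² = 100 ≡ 47, 27^16 ≡ 47² = 2209 ≡ 36, 27^32 ≡ 36² = 1296 ≡ 24. Since 46 = 32 + 8 + 4 + 2, 27^46 ≡ 24·47·10·40: 24·47 = 1128 ≡ 15, then 15·10 = 150 ≡ 44, then 44·40 = 1760 ≡ 11. So 27^46 ≡ 11 (mod 53).
So φ(26) = φ(27) = 11 while 26 ≠ 27, thus φ is not injective.
Since φ is not injective, we determine |image(φ)|. Computing x^46 mod 53 for each x (by repeated squaring, reducing mod 53 at every step), the values φ(0), φ(1), …, φ(52) are: 0, 1, 29, 4, 46, 37, 10, 24, 9, 16, 13, 28, 25, 15, 7, 42, 49, 47, 40, 38, 6, 43, 17, 52, 36, 44, 11, 11, 44, 36, 52, 17, 43, 6, 38, 40, 47, 49, 42, 7, 15, 25, 28, 13, 16, 9, 24, 10, 37, 46, 4, 29, 1.
The distinct values are {0, 1, 4, 6, 7, 9, 10, 11, 13, 15, 16, 17, 24, 25, 28, 29, 36, 37, 38, 40, 42, 43, 44, 46, 47, 49, 52}; there are 27 of them.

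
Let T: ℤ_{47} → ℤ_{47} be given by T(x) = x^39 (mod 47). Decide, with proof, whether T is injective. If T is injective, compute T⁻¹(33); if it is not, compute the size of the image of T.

Since 47 is prime, the nonzero elements of ℤ_{47} form a cyclic group of order 46.
As gcd(39, 46) = 1, raising to the 39th power is a bijection on this group: if x_1^39 ≡ x_2^39 then (x_1x_2^{−1})^39 = 1, and the only element of order dividing gcd(39, 46) = 1 is 1, so x_1 = x_2.
With T(0) = 0 this makes T injective on all of ℤ_{47}, hence bijective (finite equal-size domain and codomain). In particular T is injective.
Since T is injective, we find the preimage of 33. The inverse of x ↦ x^39 on (ℤ_{47})^× is x ↦ x^13, because 39·13 = 507 = 11·46 + 1 ≡ 1 (mod 46) and x^{46} = 1 for x ≠ 0 (Fermat). So T⁻¹(33) = 33^13 mod 47.
Repeated squaring mod 47: 33^1 ≡ 33, 33^2 ≡ 33² = 1089 ≡ 8, 33^4 ≡ 8² = 64 ≡ 17, 33^8 ≡ 17² = 289 ≡ 7. Since 13 = 8 + 4 + 1, 33^13 ≡ 7·17·33: 7·17 = 119 ≡ 25, then 25·33 = 825 ≡ 26. So 33^13 ≡ 26 (mod 47).
Hence T⁻¹(33) = 26.

26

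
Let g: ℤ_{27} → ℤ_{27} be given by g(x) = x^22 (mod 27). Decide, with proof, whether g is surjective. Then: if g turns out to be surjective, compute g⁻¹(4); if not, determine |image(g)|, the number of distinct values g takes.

10

g(0) = 0^22 = 0.
g(3): Repeated squaring mod 27: 3^1 ≡ 3, 3^2 ≡ 3² = 9, 3^4 ≡ 9² = 81 ≡ 0, 3^8 ≡ 0² = 0, 3^16 ≡ 0² = 0. Since 22 = 16 + 4 + 2, 3^22 ≡ 0·0·9: 0·0 = 0, then 0·9 = 0. So 3^22 ≡ 0 (mod 27).
So g(0) = g(3) = 0 while 0 ≠ 3, thus g is not injective.
A non-injective map from the 27-element set ℤ_{27} to itself takes at most 26 distinct values, so it cannot be surjective. So g is not surjective.
Since g is not surjective, we determine |image(g)|. Computing x^22 mod 27 for each x (by repeated squaring, reducing mod 27 at every step), the values g(0), g(1), …, g(26) are: 0, 1, 16, 0, 13, 4, 0, 25, 19, 0, 10, 7, 0, 22, 22, 0, 7, 10, 0, 19, 25, 0, 4, 13, 0, 16, 1.
The distinct values are {0, 1, 4, 7, 10, 13, 16, 19, 22, 25}; there are 10 of them.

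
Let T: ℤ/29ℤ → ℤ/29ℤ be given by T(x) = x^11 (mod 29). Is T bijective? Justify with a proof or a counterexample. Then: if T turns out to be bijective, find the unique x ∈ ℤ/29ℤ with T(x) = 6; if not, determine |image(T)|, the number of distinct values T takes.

22

Since 29 is prime, the nonzero elements of ℤ/29ℤ form a cyclic group of order 28.
As gcd(11, 28) = 1, raising to the 11th power is a bijection on this group: if u^11 ≡ v^11 then (uv^{−1})^11 = 1, and the only element of order dividing gcd(11, 28) = 1 is 1, so u = v.
With T(0) = 0 this makes T injective on all of ℤ/29ℤ, hence bijective (finite equal-size domain and codomain). In particular T is bijective.
Since T is bijective, we find the preimage of 6. The inverse of x ↦ x^11 on (ℤ/29ℤ)^× is x ↦ x^23, because 11·23 = 253 = 9·28 + 1 ≡ 1 (mod 28) and x^{28} = 1 for x ≠ 0 (Fermat). So T⁻¹(6) = 6^23 mod 29.
Repeated squaring mod 29: 6^1 ≡ 6, 6^2 ≡ 6² = 36 ≡ 7, 6^4 ≡ 7² = 49 ≡ 20, 6^8 ≡ 20² = 400 ≡ 23, 6^16 ≡ 23² = 529 ≡ 7. Since 23 = 16 + 4 + 2 + 1, 6^23 ≡ 7·20·7·6: 7·20 = 140 ≡ 24, then 24·7 = 168 ≡ 23, then 23·6 = 138 ≡ 22. So 6^23 ≡ 22 (mod 29).
Hence T⁻¹(6) = 22.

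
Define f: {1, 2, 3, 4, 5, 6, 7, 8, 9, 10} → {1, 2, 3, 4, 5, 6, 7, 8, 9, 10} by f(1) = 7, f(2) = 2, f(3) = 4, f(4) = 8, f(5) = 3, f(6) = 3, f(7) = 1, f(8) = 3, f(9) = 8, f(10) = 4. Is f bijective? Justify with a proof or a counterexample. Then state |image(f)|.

6

f(5) = 3 = f(6) with 5 ≠ 6, so f is not injective, hence not bijective.
The image of f is {1, 2, 3, 4, 7, 8}, which has 6 elements.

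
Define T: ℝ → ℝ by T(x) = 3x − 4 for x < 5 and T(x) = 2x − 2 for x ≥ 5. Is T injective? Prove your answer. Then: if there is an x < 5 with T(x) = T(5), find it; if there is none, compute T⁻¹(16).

Both pieces are strictly increasing (slopes 3 and 2), so each is injective on its own interval.
The left piece maps (−∞, 5) onto (−∞, 11); the right piece maps [5, ∞) onto [8, ∞).
These images overlap. In particular T(5) = 8 (right piece), and solving 3x − 4 = 8 on the left piece gives x = 4 < 5.
So T(4) = T(5) with 4 ≠ 5, and T is not injective. This x = 4 is the requested value below 5.

4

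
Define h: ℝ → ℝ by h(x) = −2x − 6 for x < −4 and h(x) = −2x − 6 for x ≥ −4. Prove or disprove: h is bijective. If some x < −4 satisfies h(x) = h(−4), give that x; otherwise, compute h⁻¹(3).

Both pieces are strictly decreasing (slopes −2 and −2), so each is injective on its own interval.
The left piece maps (−∞, −4) onto (2, ∞); the right piece maps [−4, ∞) onto (−∞, 2].
Since 2 = 2, the images partition ℝ: h is injective and surjective, hence bijective.
Because the two images are disjoint, no x < −4 has h(x) = h(−4), so we compute h⁻¹(3): 3 lies in (2, ∞), so solve −2x − 6 = 3: x = (3 + 6)/(−2) = −9/2.

-9/2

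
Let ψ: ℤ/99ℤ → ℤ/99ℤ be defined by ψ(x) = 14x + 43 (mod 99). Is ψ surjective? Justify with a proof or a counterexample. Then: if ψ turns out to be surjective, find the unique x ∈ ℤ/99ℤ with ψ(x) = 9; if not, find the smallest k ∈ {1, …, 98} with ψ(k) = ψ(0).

40

Since gcd(14, 99) = 1, 14 is invertible modulo 99. Euclid's algorithm: 99 = 7·14 + 1; back-substituting gives 1 = 92·14 − 13·99, so 14⁻¹ ≡ 92 (mod 99).
For any y ∈ ℤ/99ℤ, x = 92(y − 43) mod 99 satisfies ψ(x) = 14·92(y − 43) + 43 ≡ y (since 14·92 ≡ 1 mod 99). So every y has a preimage.
So ψ is surjective.
Since ψ is surjective, we compute ψ⁻¹(9): solve 14x + 43 ≡ 9 (mod 99), i.e. 14x ≡ 65 (mod 99).
Multiplying by 14⁻¹ = 92 gives x ≡ 92·65 = 5980 = 60·99 + 40 ≡ 40 (mod 99).
Check: ψ(40) = 14·40 + 43 = 603 = 6·99 + 9 ≡ 9 (mod 99).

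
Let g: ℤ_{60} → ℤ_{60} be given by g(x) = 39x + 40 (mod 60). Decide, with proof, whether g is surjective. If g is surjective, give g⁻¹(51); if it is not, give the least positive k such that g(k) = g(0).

Recall that g is surjective if every y in the codomain equals g(x) for some x in the domain.
Since gcd(39, 60) = 3, we have 39x ≡ 0 (mod 3) for all x, so g(x) ≡ 1 (mod 3).
But 0 ≢ 1 (mod 3), so 0 ∈ ℤ_{60} has no preimage. Hence g is not surjective.
Since g is not surjective, we find the least positive k with g(k) = g(0): this means 39k ≡ 0 (mod 60), i.e. 60 ∣ 39k. Since gcd(39, 60) = 3, dividing through by 3 this holds exactly when 20 ∣ 13k, and as gcd(13, 20) = 1, exactly when 20 ∣ k.
The smallest positive such k is 20.

20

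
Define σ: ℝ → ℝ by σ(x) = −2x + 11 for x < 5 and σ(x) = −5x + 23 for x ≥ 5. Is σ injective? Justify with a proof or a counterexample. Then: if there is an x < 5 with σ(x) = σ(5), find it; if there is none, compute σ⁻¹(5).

3

Both pieces are strictly decreasing (slopes −2 and −5), so each is injective on its own interval.
The left piece maps (−∞, 5) onto (1, ∞); the right piece maps [5, ∞) onto (−∞, −2].
These images are disjoint, so no value is attained by both pieces. Hence σ is injective.
Because the two images are disjoint, no x < 5 has σ(x) = σ(5), so we compute σ⁻¹(5): 5 lies in (1, ∞), so solve −2x + 11 = 5: x = (5 − 11)/(−2) = 3.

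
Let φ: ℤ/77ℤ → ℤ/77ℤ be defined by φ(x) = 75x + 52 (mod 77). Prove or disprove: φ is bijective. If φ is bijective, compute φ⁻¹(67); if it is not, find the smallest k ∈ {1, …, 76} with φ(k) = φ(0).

31

If φ(s) = φ(t), then 75s ≡ 75t (mod 77). Because gcd(75, 77) = 1, we may cancel 75 to get s ≡ t (mod 77).
We now compute 75⁻¹ mod 77 explicitly. Euclid's algorithm: 77 = 1·75 + 2, 75 = 37·2 + 1; back-substituting gives 1 = 38·75 − 37·77, so 75⁻¹ ≡ 38 (mod 77).
Then y ↦ 38(y − 52) is a two-sided inverse to φ, so every y ∈ ℤ/77ℤ has a preimage.
Hence φ is bijective.
Since φ is bijective, we compute φ⁻¹(67): solve 75x + 52 ≡ 67 (mod 77), i.e. 75x ≡ 15 (mod 77).
Multiplying by 75⁻¹ = 38 gives x ≡ 38·15 = 570 = 7·77 + 31 ≡ 31 (mod 77).
Check: φ(31) = 75·31 + 52 = 2377 = 30·77 + 67 ≡ 67 (mod 77).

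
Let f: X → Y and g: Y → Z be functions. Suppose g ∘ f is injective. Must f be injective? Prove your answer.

Suppose f(u) = f(v). Applying g: (g ∘ f)(u) = (g ∘ f)(v). Since g ∘ f is injective, u = v. So f is injective.

injective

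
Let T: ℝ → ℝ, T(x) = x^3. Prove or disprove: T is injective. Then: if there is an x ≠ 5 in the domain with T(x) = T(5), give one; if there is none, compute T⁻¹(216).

On ℝ, x ↦ x^3 is strictly increasing (since 3 is odd), so T(x_1) = T(x_2) forces x_1 = x_2. Thus T is injective.
Since x ↦ x^3 is strictly increasing on ℝ, it is injective there, so no x ≠ 5 in the domain has T(x) = T(5). We therefore compute T⁻¹(216) = 216^{1/3} = 6 (indeed 6^3 = 216).

6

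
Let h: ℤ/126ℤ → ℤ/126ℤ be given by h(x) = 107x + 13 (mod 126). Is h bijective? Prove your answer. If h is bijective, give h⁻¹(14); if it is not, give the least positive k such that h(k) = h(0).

By definition, h is injective if h(s) = h(t) implies s = t.
If h(s) = h(t), then 107s ≡ 107t (mod 126). Because gcd(107, 126) = 1, we may cancel 107 to get s ≡ t (mod 126).
We now compute 107⁻¹ mod 126 explicitly. Euclid's algorithm: 126 = 1·107 + 19, 107 = 5·19 + 12, 19 = 1·12 + 7, 12 = 1·7 + 5, 7 = 1·5 + 2, 5 = 2·2 + 1; back-substituting gives 1 = 53·107 − 45·126, so 107⁻¹ ≡ 53 (mod 126).
Then y ↦ 53(y − 13) is a two-sided inverse to h, so every y ∈ ℤ/126ℤ has a preimage.
Hence h is bijective.
Since h is bijective, we compute h⁻¹(14): solve 107x + 13 ≡ 14 (mod 126), i.e. 107x ≡ 1 (mod 126).
Multiplying by 107⁻¹ = 53 gives x ≡ 53·1 = 53 ≡ 53 (mod 126).
Check: h(53) = 107·53 + 13 = 5684 = 45·126 + 14 ≡ 14 (mod 126).

53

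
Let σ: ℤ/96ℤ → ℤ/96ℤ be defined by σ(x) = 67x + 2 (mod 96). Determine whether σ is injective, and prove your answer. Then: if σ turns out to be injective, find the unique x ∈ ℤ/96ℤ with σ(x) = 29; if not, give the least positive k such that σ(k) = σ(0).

Suppose σ(u) = σ(v) in ℤ/96ℤ. Then 67u + 2 ≡ 67v + 2 (mod 96), therefore 67(u − v) ≡ 0 (mod 96).
Since gcd(67, 96) = 1, 67 is invertible modulo 96, hence u − v ≡ 0 (mod 96), i.e. u = v.
So σ is injective.
We now compute 67⁻¹ mod 96 explicitly. Euclid's algorithm: 96 = 1·67 + 29, 67 = 2·29 + 9, 29 = 3·9 + 2, 9 = 4·2 + 1; back-substituting gives 1 = 43·67 − 30·96, so 67⁻¹ ≡ 43 (mod 96).
Since σ is injective, we compute σ⁻¹(29): solve 67x + 2 ≡ 29 (mod 96), i.e. 67x ≡ 27 (mod 96).
Multiplying by 67⁻¹ = 43 gives x ≡ 43·27 = 1161 = 12·96 + 9 ≡ 9 (mod 96).
Check: σ(9) = 67·9 + 2 = 605 = 6·96 + 29 ≡ 29 (mod 96).

9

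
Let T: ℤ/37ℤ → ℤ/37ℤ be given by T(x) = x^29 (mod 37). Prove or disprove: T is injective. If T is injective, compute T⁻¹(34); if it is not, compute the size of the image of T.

16

Since 37 is prime, the nonzero elements of ℤ/37ℤ form a cyclic group of order 36.
As gcd(29, 36) = 1, raising to the 29th power is a bijection on this group: if a^29 ≡ b^29 then (ab^{−1})^29 = 1, and the only element of order dividing gcd(29, 36) = 1 is 1, so a = b.
With T(0) = 0 this makes T injective on all of ℤ/37ℤ, hence bijective (finite equal-size domain and codomain). In particular T is injective.
Since T is injective, we find the preimage of 34. The inverse of x ↦ x^29 on (ℤ/37ℤ)^× is x ↦ x^5, because 29·5 = 145 = 4·36 + 1 ≡ 1 (mod 36) and x^{36} = 1 for x ≠ 0 (Fermat). So T⁻¹(34) = 34^5 mod 37.
Repeated squaring mod 37: 34^1 ≡ 34, 34^2 ≡ 34² = 1156 ≡ 9, 34^4 ≡ 9² = 81 ≡ 7. Since 5 = 4 + 1, 34^5 ≡ 7·34: 7·34 = 238 ≡ 16. So 34^5 ≡ 16 (mod 37).
Hence T⁻¹(34) = 16.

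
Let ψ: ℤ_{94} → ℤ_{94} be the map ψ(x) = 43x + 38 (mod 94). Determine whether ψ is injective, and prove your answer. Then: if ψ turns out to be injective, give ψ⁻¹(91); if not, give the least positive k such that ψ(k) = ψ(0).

Suppose ψ(x_1) = ψ(x_2) in ℤ_{94}. Then 43x_1 + 38 ≡ 43x_2 + 38 (mod 94), therefore 43(x_1 − x_2) ≡ 0 (mod 94).
Since gcd(43, 94) = 1, 43 is invertible modulo 94, so x_1 − x_2 ≡ 0 (mod 94), i.e. x_1 = x_2.
Thus ψ is injective.
We now compute 43⁻¹ mod 94 explicitly. Euclid's algorithm: 94 = 2·43 + 8, 43 = 5·8 + 3, 8 = 2·3 + 2, 3 = 1·2 + 1; back-substituting gives 1 = 35·43 − 16·94, so 43⁻¹ ≡ 35 (mod 94).
Since ψ is injective, we compute ψ⁻¹(91): solve 43x + 38 ≡ 91 (mod 94), i.e. 43x ≡ 53 (mod 94).
Multiplying by 43⁻¹ = 35 gives x ≡ 35·53 = 1855 = 19·94 + 69 ≡ 69 (mod 94).
Check: ψ(69) = 43·69 + 38 = 3005 = 31·94 + 91 ≡ 91 (mod 94).

69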